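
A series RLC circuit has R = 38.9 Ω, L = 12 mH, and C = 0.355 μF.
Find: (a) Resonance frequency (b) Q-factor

Step 1 — Resonance condition Im(Z)=0 gives ω₀ = 1/√(LC).
Step 2 — ω₀ = 1/√(0.012·3.55e-07) = 1.532e+04 rad/s.
Step 3 — f₀ = ω₀/(2π) = 2438 Hz.
Step 4 — Series Q: Q = ω₀L/R = 1.532e+04·0.012/38.9 = 4.726.

(a) f₀ = 2438 Hz  (b) Q = 4.726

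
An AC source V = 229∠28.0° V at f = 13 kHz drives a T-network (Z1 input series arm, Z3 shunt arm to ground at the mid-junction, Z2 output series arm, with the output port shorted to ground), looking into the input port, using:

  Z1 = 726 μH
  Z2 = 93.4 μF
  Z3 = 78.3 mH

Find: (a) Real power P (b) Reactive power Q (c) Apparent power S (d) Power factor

Step 1 — Angular frequency: ω = 2π·f = 2π·1.3e+04 = 8.168e+04 rad/s.
Step 2 — Component impedances:
  Z1: Z = jωL = j·8.168e+04·0.000726 = 0 + j59.3 Ω
  Z2: Z = 1/(jωC) = -j/(ω·C) = 0 - j0.1311 Ω
  Z3: Z = jωL = j·8.168e+04·0.0783 = 0 + j6396 Ω
Step 3 — With the output port shorted to ground, the output series arm Z2 runs from the junction to ground; the shunt arm Z3 also runs from the junction to ground. They appear in parallel: Z3 || Z2 = 0 - j0.1311 Ω.
Step 4 — Series with input arm Z1: Z_in = Z1 + (Z3 || Z2) = 0 + j59.17 Ω = 59.17∠90.0° Ω.
Step 5 — Source phasor: V = 229∠28.0° V = 202.2 + j107.5 V.
Step 6 — Current: I = V / Z = 1.817 - j3.417 A = 3.87∠-62.0° A.
Step 7 — Complex power: S = V·I* = 0 + j886.3 VA.
Step 8 — Real power: P = Re(S) = 0 W.
Step 9 — Reactive power: Q = Im(S) = 886.3 VAR.
Step 10 — Apparent power: |S| = 886.3 VA.
Step 11 — Power factor: PF = P/|S| = 0 (lagging).

(a) P = 0 W  (b) Q = 886.3 VAR  (c) S = 886.3 VA  (d) PF = 0 (lagging)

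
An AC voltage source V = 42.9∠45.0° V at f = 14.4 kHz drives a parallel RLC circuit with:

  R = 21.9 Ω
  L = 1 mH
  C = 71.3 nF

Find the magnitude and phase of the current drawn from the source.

Step 1 — Angular frequency: ω = 2π·f = 2π·1.44e+04 = 9.048e+04 rad/s.
Step 2 — Component impedances:
  R: Z = R = 21.9 Ω
  L: Z = jωL = j·9.048e+04·0.001 = 0 + j90.48 Ω
  C: Z = 1/(jωC) = -j/(ω·C) = 0 - j155 Ω
Step 3 — Parallel combination: 1/Z_total = 1/R + 1/L + 1/C; Z_total = 21.68 + j2.185 Ω = 21.79∠5.8° Ω.
Step 4 — Source phasor: V = 42.9∠45.0° V = 30.33 + j30.33 V.
Step 5 — Ohm's law: I = V / Z_total = (30.33 + j30.33) / (21.68 + j2.185) = 1.525 + j1.246 A.
Step 6 — Convert to polar: |I| = 1.969 A, ∠I = 39.2°.

I = 1.969∠39.2° A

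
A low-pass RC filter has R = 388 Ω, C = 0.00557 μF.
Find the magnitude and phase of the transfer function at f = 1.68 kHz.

Step 1 — Angular frequency: ω = 2π·1680 = 1.056e+04 rad/s.
Step 2 — Transfer function: H(jω) = 1/(1 + jωRC).
Step 3 — Denominator: 1 + jωRC = 1 + j·1.056e+04·388·5.57e-09 = 1 + j0.02281.
Step 4 — H = 0.9995 - j0.0228.
Step 5 — Magnitude: |H| = 0.9997 (-0.0 dB); phase: φ = -1.3°.

|H| = 0.9997 (-0.0 dB), φ = -1.3°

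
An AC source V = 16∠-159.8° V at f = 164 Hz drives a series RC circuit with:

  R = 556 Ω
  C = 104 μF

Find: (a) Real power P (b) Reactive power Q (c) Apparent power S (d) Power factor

Step 1 — Angular frequency: ω = 2π·f = 2π·164 = 1030 rad/s.
Step 2 — Component impedances:
  R: Z = R = 556 Ω
  C: Z = 1/(jωC) = -j/(ω·C) = 0 - j9.331 Ω
Step 3 — Series combination: Z_total = R + C = 556 - j9.331 Ω = 556.1∠-1.0° Ω.
Step 4 — Source phasor: V = 16∠-159.8° V = -15.02 - j5.525 V.
Step 5 — Current: I = V / Z = -0.02683 - j0.01039 A = 0.02877∠-158.8° A.
Step 6 — Complex power: S = V·I* = 0.4603 - j0.007725 VA.
Step 7 — Real power: P = Re(S) = 0.4603 W.
Step 8 — Reactive power: Q = Im(S) = -0.007725 VAR.
Step 9 — Apparent power: |S| = 0.4604 VA.
Step 10 — Power factor: PF = P/|S| = 0.9999 (leading).

(a) P = 0.4603 W  (b) Q = -0.007725 VAR  (c) S = 0.4604 VA  (d) PF = 0.9999 (leading)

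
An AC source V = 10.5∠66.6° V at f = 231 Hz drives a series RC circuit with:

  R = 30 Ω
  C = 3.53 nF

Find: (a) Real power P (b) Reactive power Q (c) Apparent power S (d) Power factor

Step 1 — Angular frequency: ω = 2π·f = 2π·231 = 1451 rad/s.
Step 2 — Component impedances:
  R: Z = R = 30 Ω
  C: Z = 1/(jωC) = -j/(ω·C) = 0 - j1.952e+05 Ω
Step 3 — Series combination: Z_total = R + C = 30 - j1.952e+05 Ω = 1.952e+05∠-90.0° Ω.
Step 4 — Source phasor: V = 10.5∠66.6° V = 4.17 + j9.636 V.
Step 5 — Current: I = V / Z = -4.937e-05 + j2.137e-05 A = 5.38e-05∠156.6° A.
Step 6 — Complex power: S = V·I* = 8.682e-08 - j0.0005649 VA.
Step 7 — Real power: P = Re(S) = 8.682e-08 W.
Step 8 — Reactive power: Q = Im(S) = -0.0005649 VAR.
Step 9 — Apparent power: |S| = 0.0005649 VA.
Step 10 — Power factor: PF = P/|S| = 0.0001537 (leading).

(a) P = 8.682e-08 W  (b) Q = -0.0005649 VAR  (c) S = 0.0005649 VA  (d) PF = 0.0001537 (leading)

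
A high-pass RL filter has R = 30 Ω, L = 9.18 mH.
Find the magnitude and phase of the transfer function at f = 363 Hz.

Step 1 — Angular frequency: ω = 2π·363 = 2281 rad/s.
Step 2 — Transfer function: H(jω) = jωL/(R + jωL).
Step 3 — Numerator jωL = j·20.94; denominator R + jωL = 30 + j20.94.
Step 4 — H = 0.3275 + j0.4693.
Step 5 — Magnitude: |H| = 0.5723 (-4.8 dB); phase: φ = 55.1°.

|H| = 0.5723 (-4.8 dB), φ = 55.1°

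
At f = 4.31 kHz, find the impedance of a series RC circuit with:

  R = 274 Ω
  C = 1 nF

Step 1 — Angular frequency: ω = 2π·f = 2π·4310 = 2.708e+04 rad/s.
Step 2 — Component impedances:
  R: Z = R = 274 Ω
  C: Z = 1/(jωC) = -j/(ω·C) = 0 - j3.693e+04 Ω
Step 3 — Series combination: Z_total = R + C = 274 - j3.693e+04 Ω = 3.693e+04∠-89.6° Ω.

Z = 274 - j3.693e+04 Ω = 3.693e+04∠-89.6° Ω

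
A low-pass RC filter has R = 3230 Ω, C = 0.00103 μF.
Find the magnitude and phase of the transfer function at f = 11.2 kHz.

Step 1 — Angular frequency: ω = 2π·1.12e+04 = 7.037e+04 rad/s.
Step 2 — Transfer function: H(jω) = 1/(1 + jωRC).
Step 3 — Denominator: 1 + jωRC = 1 + j·7.037e+04·3230·1.03e-09 = 1 + j0.2341.
Step 4 — H = 0.948 - j0.222.
Step 5 — Magnitude: |H| = 0.9737 (-0.2 dB); phase: φ = -13.2°.

|H| = 0.9737 (-0.2 dB), φ = -13.2°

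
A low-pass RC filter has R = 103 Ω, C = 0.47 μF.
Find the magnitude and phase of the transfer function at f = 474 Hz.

Step 1 — Angular frequency: ω = 2π·474 = 2978 rad/s.
Step 2 — Transfer function: H(jω) = 1/(1 + jωRC).
Step 3 — Denominator: 1 + jωRC = 1 + j·2978·103·4.7e-07 = 1 + j0.1442.
Step 4 — H = 0.9796 - j0.1412.
Step 5 — Magnitude: |H| = 0.9898 (-0.1 dB); phase: φ = -8.2°.

|H| = 0.9898 (-0.1 dB), φ = -8.2°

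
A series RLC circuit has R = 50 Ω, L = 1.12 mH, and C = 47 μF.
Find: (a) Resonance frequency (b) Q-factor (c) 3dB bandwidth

Step 1 — Resonance: ω₀ = 1/√(LC) = 1/√(0.00112·4.7e-05) = 4359 rad/s.
Step 2 — f₀ = ω₀/(2π) = 693.7 Hz.
Step 3 — Series Q: Q = ω₀L/R = 4359·0.00112/50 = 0.09763.
Step 4 — Bandwidth: Δω = ω₀/Q = 4.464e+04 rad/s; BW = Δω/(2π) = 7105 Hz.

(a) f₀ = 693.7 Hz  (b) Q = 0.09763  (c) BW = 7105 Hz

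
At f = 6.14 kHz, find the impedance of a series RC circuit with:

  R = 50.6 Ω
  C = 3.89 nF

Step 1 — Angular frequency: ω = 2π·f = 2π·6140 = 3.858e+04 rad/s.
Step 2 — Component impedances:
  R: Z = R = 50.6 Ω
  C: Z = 1/(jωC) = -j/(ω·C) = 0 - j6663 Ω
Step 3 — Series combination: Z_total = R + C = 50.6 - j6663 Ω = 6664∠-89.6° Ω.

Z = 50.6 - j6663 Ω = 6664∠-89.6° Ω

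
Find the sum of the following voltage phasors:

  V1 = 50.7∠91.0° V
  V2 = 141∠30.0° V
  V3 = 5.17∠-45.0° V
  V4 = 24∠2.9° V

Step 1 — Convert each phasor to rectangular form:
  V1 = 50.7·(cos(91.0°) + j·sin(91.0°)) = -0.8848 + j50.69 V
  V2 = 141·(cos(30.0°) + j·sin(30.0°)) = 122.1 + j70.5 V
  V3 = 5.17·(cos(-45.0°) + j·sin(-45.0°)) = 3.656 - j3.656 V
  V4 = 24·(cos(2.9°) + j·sin(2.9°)) = 23.97 + j1.214 V
Step 2 — Sum components: V_total = 148.8 + j118.8 V.
Step 3 — Convert to polar: |V_total| = 190.4 V, ∠V_total = 38.6°.

V_total = 190.4∠38.6° V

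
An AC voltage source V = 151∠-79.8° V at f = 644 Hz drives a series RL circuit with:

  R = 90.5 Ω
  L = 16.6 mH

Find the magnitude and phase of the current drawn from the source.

Step 1 — Angular frequency: ω = 2π·f = 2π·644 = 4046 rad/s.
Step 2 — Component impedances:
  R: Z = R = 90.5 Ω
  L: Z = jωL = j·4046·0.0166 = 0 + j67.17 Ω
Step 3 — Series combination: Z_total = R + L = 90.5 + j67.17 Ω = 112.7∠36.6° Ω.
Step 4 — Source phasor: V = 151∠-79.8° V = 26.74 - j148.6 V.
Step 5 — Ohm's law: I = V / Z_total = (26.74 - j148.6) / (90.5 + j67.17) = -0.5954 - j1.2 A.
Step 6 — Convert to polar: |I| = 1.34 A, ∠I = -116.4°.

I = 1.34∠-116.4° A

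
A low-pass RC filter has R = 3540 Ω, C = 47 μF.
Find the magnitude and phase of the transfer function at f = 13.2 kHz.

Step 1 — Angular frequency: ω = 2π·1.32e+04 = 8.294e+04 rad/s.
Step 2 — Transfer function: H(jω) = 1/(1 + jωRC).
Step 3 — Denominator: 1 + jωRC = 1 + j·8.294e+04·3540·4.7e-05 = 1 + j1.38e+04.
Step 4 — H = 5.252e-09 - j7.247e-05.
Step 5 — Magnitude: |H| = 7.247e-05 (-82.8 dB); phase: φ = -90.0°.

|H| = 7.247e-05 (-82.8 dB), φ = -90.0°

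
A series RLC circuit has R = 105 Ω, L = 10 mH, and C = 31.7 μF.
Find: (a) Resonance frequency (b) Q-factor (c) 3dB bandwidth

Step 1 — Resonance condition Im(Z)=0 gives ω₀ = 1/√(LC).
Step 2 — ω₀ = 1/√(0.01·3.17e-05) = 1776 rad/s.
Step 3 — f₀ = ω₀/(2π) = 282.7 Hz.
Step 4 — Series Q: Q = ω₀L/R = 1776·0.01/105 = 0.1692.
Step 5 — 3dB bandwidth: Δω = ω₀/Q = 1.05e+04 rad/s; BW = Δω/(2π) = 1671 Hz.

(a) f₀ = 282.7 Hz  (b) Q = 0.1692  (c) BW = 1671 Hz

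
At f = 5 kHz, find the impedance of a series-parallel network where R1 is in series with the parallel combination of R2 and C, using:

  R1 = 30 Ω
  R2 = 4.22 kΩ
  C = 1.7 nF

Step 1 — Angular frequency: ω = 2π·f = 2π·5000 = 3.142e+04 rad/s.
Step 2 — Component impedances:
  R1: Z = R = 30 Ω
  R2: Z = R = 4220 Ω
  C: Z = 1/(jωC) = -j/(ω·C) = 0 - j1.872e+04 Ω
Step 3 — Parallel branch: R2 || C = 1/(1/R2 + 1/C) = 4016 - j905.1 Ω.
Step 4 — Series with R1: Z_total = R1 + (R2 || C) = 4046 - j905.1 Ω = 4146∠-12.6° Ω.

Z = 4046 - j905.1 Ω = 4146∠-12.6° Ω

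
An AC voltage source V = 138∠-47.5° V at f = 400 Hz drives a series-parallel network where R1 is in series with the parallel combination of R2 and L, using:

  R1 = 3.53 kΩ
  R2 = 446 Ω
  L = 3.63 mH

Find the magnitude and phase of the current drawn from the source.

Step 1 — Angular frequency: ω = 2π·f = 2π·400 = 2513 rad/s.
Step 2 — Component impedances:
  R1: Z = R = 3530 Ω
  R2: Z = R = 446 Ω
  L: Z = jωL = j·2513·0.00363 = 0 + j9.123 Ω
Step 3 — Parallel branch: R2 || L = 1/(1/R2 + 1/L) = 0.1865 + j9.119 Ω.
Step 4 — Series with R1: Z_total = R1 + (R2 || L) = 3530 + j9.119 Ω = 3530∠0.1° Ω.
Step 5 — Source phasor: V = 138∠-47.5° V = 93.23 - j101.7 V.
Step 6 — Ohm's law: I = V / Z_total = (93.23 - j101.7) / (3530 + j9.119) = 0.02634 - j0.02889 A.
Step 7 — Convert to polar: |I| = 0.03909 A, ∠I = -47.6°.

I = 0.03909∠-47.6° A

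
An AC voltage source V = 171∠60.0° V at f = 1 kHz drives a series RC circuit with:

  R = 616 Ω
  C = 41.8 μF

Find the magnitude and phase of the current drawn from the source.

Step 1 — Angular frequency: ω = 2π·f = 2π·1000 = 6283 rad/s.
Step 2 — Component impedances:
  R: Z = R = 616 Ω
  C: Z = 1/(jωC) = -j/(ω·C) = 0 - j3.808 Ω
Step 3 — Series combination: Z_total = R + C = 616 - j3.808 Ω = 616∠-0.4° Ω.
Step 4 — Source phasor: V = 171∠60.0° V = 85.5 + j148.1 V.
Step 5 — Ohm's law: I = V / Z_total = (85.5 + j148.1) / (616 - j3.808) = 0.1373 + j0.2413 A.
Step 6 — Convert to polar: |I| = 0.2776 A, ∠I = 60.4°.

I = 0.2776∠60.4° A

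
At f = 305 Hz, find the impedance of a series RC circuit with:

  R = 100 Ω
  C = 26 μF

Step 1 — Angular frequency: ω = 2π·f = 2π·305 = 1916 rad/s.
Step 2 — Component impedances:
  R: Z = R = 100 Ω
  C: Z = 1/(jωC) = -j/(ω·C) = 0 - j20.07 Ω
Step 3 — Series combination: Z_total = R + C = 100 - j20.07 Ω = 102∠-11.3° Ω.

Z = 100 - j20.07 Ω = 102∠-11.3° Ω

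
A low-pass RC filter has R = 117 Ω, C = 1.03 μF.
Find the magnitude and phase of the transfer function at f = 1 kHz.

Step 1 — Angular frequency: ω = 2π·1000 = 6283 rad/s.
Step 2 — Transfer function: H(jω) = 1/(1 + jωRC).
Step 3 — Denominator: 1 + jωRC = 1 + j·6283·117·1.03e-06 = 1 + j0.7572.
Step 4 — H = 0.6356 - j0.4813.
Step 5 — Magnitude: |H| = 0.7972 (-2.0 dB); phase: φ = -37.1°.

|H| = 0.7972 (-2.0 dB), φ = -37.1°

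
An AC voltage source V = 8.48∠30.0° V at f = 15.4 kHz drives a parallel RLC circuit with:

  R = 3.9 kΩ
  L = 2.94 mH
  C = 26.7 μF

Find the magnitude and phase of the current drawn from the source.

Step 1 — Angular frequency: ω = 2π·f = 2π·1.54e+04 = 9.676e+04 rad/s.
Step 2 — Component impedances:
  R: Z = R = 3900 Ω
  L: Z = jωL = j·9.676e+04·0.00294 = 0 + j284.5 Ω
  C: Z = 1/(jωC) = -j/(ω·C) = 0 - j0.3871 Ω
Step 3 — Parallel combination: 1/Z_total = 1/R + 1/L + 1/C; Z_total = 3.852e-05 - j0.3876 Ω = 0.3876∠-90.0° Ω.
Step 4 — Source phasor: V = 8.48∠30.0° V = 7.344 + j4.24 V.
Step 5 — Ohm's law: I = V / Z_total = (7.344 + j4.24) / (3.852e-05 - j0.3876) = -10.94 + j18.95 A.
Step 6 — Convert to polar: |I| = 21.88 A, ∠I = 120.0°.

I = 21.88∠120.0° A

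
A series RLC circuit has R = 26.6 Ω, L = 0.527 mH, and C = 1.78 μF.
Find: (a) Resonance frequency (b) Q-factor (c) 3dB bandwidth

Step 1 — Resonance condition Im(Z)=0 gives ω₀ = 1/√(LC).
Step 2 — ω₀ = 1/√(0.000527·1.78e-06) = 3.265e+04 rad/s.
Step 3 — f₀ = ω₀/(2π) = 5196 Hz.
Step 4 — Series Q: Q = ω₀L/R = 3.265e+04·0.000527/26.6 = 0.6469.
Step 5 — 3dB bandwidth: Δω = ω₀/Q = 5.047e+04 rad/s; BW = Δω/(2π) = 8033 Hz.

(a) f₀ = 5196 Hz  (b) Q = 0.6469  (c) BW = 8033 Hz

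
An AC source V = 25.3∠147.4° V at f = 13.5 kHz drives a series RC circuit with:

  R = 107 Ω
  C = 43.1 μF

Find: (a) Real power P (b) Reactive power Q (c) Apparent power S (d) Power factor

Step 1 — Angular frequency: ω = 2π·f = 2π·1.35e+04 = 8.482e+04 rad/s.
Step 2 — Component impedances:
  R: Z = R = 107 Ω
  C: Z = 1/(jωC) = -j/(ω·C) = 0 - j0.2735 Ω
Step 3 — Series combination: Z_total = R + C = 107 - j0.2735 Ω = 107∠-0.1° Ω.
Step 4 — Source phasor: V = 25.3∠147.4° V = -21.31 + j13.63 V.
Step 5 — Current: I = V / Z = -0.1995 + j0.1269 A = 0.2364∠147.5° A.
Step 6 — Complex power: S = V·I* = 5.982 - j0.01529 VA.
Step 7 — Real power: P = Re(S) = 5.982 W.
Step 8 — Reactive power: Q = Im(S) = -0.01529 VAR.
Step 9 — Apparent power: |S| = 5.982 VA.
Step 10 — Power factor: PF = P/|S| = 1 (leading).

(a) P = 5.982 W  (b) Q = -0.01529 VAR  (c) S = 5.982 VA  (d) PF = 1 (leading)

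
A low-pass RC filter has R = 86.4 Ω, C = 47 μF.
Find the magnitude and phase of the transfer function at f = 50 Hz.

Step 1 — Angular frequency: ω = 2π·50 = 314.2 rad/s.
Step 2 — Transfer function: H(jω) = 1/(1 + jωRC).
Step 3 — Denominator: 1 + jωRC = 1 + j·314.2·86.4·4.7e-05 = 1 + j1.276.
Step 4 — H = 0.3806 - j0.4855.
Step 5 — Magnitude: |H| = 0.6169 (-4.2 dB); phase: φ = -51.9°.

|H| = 0.6169 (-4.2 dB), φ = -51.9°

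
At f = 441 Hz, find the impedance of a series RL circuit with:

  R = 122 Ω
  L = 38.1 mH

Step 1 — Angular frequency: ω = 2π·f = 2π·441 = 2771 rad/s.
Step 2 — Component impedances:
  R: Z = R = 122 Ω
  L: Z = jωL = j·2771·0.0381 = 0 + j105.6 Ω
Step 3 — Series combination: Z_total = R + L = 122 + j105.6 Ω = 161.3∠40.9° Ω.

Z = 122 + j105.6 Ω = 161.3∠40.9° Ω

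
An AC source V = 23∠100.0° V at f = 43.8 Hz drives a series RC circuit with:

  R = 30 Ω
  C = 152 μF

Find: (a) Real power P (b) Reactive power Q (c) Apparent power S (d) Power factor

Step 1 — Angular frequency: ω = 2π·f = 2π·43.8 = 275.2 rad/s.
Step 2 — Component impedances:
  R: Z = R = 30 Ω
  C: Z = 1/(jωC) = -j/(ω·C) = 0 - j23.91 Ω
Step 3 — Series combination: Z_total = R + C = 30 - j23.91 Ω = 38.36∠-38.5° Ω.
Step 4 — Source phasor: V = 23∠100.0° V = -3.994 + j22.65 V.
Step 5 — Current: I = V / Z = -0.4494 + j0.3969 A = 0.5996∠138.5° A.
Step 6 — Complex power: S = V·I* = 10.79 - j8.594 VA.
Step 7 — Real power: P = Re(S) = 10.79 W.
Step 8 — Reactive power: Q = Im(S) = -8.594 VAR.
Step 9 — Apparent power: |S| = 13.79 VA.
Step 10 — Power factor: PF = P/|S| = 0.7821 (leading).

(a) P = 10.79 W  (b) Q = -8.594 VAR  (c) S = 13.79 VA  (d) PF = 0.7821 (leading)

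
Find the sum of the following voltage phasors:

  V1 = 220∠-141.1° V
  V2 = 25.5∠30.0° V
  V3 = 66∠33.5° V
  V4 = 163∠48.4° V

Step 1 — Convert each phasor to rectangular form:
  V1 = 220·(cos(-141.1°) + j·sin(-141.1°)) = -171.2 - j138.2 V
  V2 = 25.5·(cos(30.0°) + j·sin(30.0°)) = 22.08 + j12.75 V
  V3 = 66·(cos(33.5°) + j·sin(33.5°)) = 55.04 + j36.43 V
  V4 = 163·(cos(48.4°) + j·sin(48.4°)) = 108.2 + j121.9 V
Step 2 — Sum components: V_total = 14.13 + j32.92 V.
Step 3 — Convert to polar: |V_total| = 35.82 V, ∠V_total = 66.8°.

V_total = 35.82∠66.8° V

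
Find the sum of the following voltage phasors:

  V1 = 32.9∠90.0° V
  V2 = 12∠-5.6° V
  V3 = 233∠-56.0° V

Step 1 — Convert each phasor to rectangular form:
  V1 = 32.9·(cos(90.0°) + j·sin(90.0°)) = 0 + j32.9 V
  V2 = 12·(cos(-5.6°) + j·sin(-5.6°)) = 11.94 - j1.171 V
  V3 = 233·(cos(-56.0°) + j·sin(-56.0°)) = 130.3 - j193.2 V
Step 2 — Sum components: V_total = 142.2 - j161.4 V.
Step 3 — Convert to polar: |V_total| = 215.2 V, ∠V_total = -48.6°.

V_total = 215.2∠-48.6° V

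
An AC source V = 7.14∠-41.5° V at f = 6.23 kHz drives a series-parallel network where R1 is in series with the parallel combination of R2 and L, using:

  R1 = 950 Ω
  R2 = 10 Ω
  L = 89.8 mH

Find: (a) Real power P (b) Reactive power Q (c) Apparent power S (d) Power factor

Step 1 — Angular frequency: ω = 2π·f = 2π·6230 = 3.914e+04 rad/s.
Step 2 — Component impedances:
  R1: Z = R = 950 Ω
  R2: Z = R = 10 Ω
  L: Z = jωL = j·3.914e+04·0.0898 = 0 + j3515 Ω
Step 3 — Parallel branch: R2 || L = 1/(1/R2 + 1/L) = 10 + j0.02845 Ω.
Step 4 — Series with R1: Z_total = R1 + (R2 || L) = 960 + j0.02845 Ω = 960∠0.0° Ω.
Step 5 — Source phasor: V = 7.14∠-41.5° V = 5.348 - j4.731 V.
Step 6 — Current: I = V / Z = 0.00557 - j0.004928 A = 0.007438∠-41.5° A.
Step 7 — Complex power: S = V·I* = 0.0531 + j1.574e-06 VA.
Step 8 — Real power: P = Re(S) = 0.0531 W.
Step 9 — Reactive power: Q = Im(S) = 1.574e-06 VAR.
Step 10 — Apparent power: |S| = 0.0531 VA.
Step 11 — Power factor: PF = P/|S| = 1 (lagging).

(a) P = 0.0531 W  (b) Q = 1.574e-06 VAR  (c) S = 0.0531 VA  (d) PF = 1 (lagging)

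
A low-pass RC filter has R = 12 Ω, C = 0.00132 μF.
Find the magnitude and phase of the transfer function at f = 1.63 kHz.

Step 1 — Angular frequency: ω = 2π·1630 = 1.024e+04 rad/s.
Step 2 — Transfer function: H(jω) = 1/(1 + jωRC).
Step 3 — Denominator: 1 + jωRC = 1 + j·1.024e+04·12·1.32e-09 = 1 + j0.0001622.
Step 4 — H = 1 - j0.0001622.
Step 5 — Magnitude: |H| = 1 (-0.0 dB); phase: φ = -0.0°.

|H| = 1 (-0.0 dB), φ = -0.0°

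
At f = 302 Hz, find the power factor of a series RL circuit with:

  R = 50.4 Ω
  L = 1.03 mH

Step 1 — Angular frequency: ω = 2π·f = 2π·302 = 1898 rad/s.
Step 2 — Component impedances:
  R: Z = R = 50.4 Ω
  L: Z = jωL = j·1898·0.00103 = 0 + j1.954 Ω
Step 3 — Series combination: Z_total = R + L = 50.4 + j1.954 Ω = 50.44∠2.2° Ω.
Step 4 — Power factor: PF = cos(φ) = Re(Z)/|Z| = 50.4/50.44 = 0.9992.
Step 5 — Type: Im(Z) = 1.954 ⇒ lagging (phase φ = 2.2°).

PF = 0.9992 (lagging, φ = 2.2°)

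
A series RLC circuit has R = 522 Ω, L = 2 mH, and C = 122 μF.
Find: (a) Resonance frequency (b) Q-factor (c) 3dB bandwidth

Step 1 — Resonance: ω₀ = 1/√(LC) = 1/√(0.002·0.000122) = 2024 rad/s.
Step 2 — f₀ = ω₀/(2π) = 322.2 Hz.
Step 3 — Series Q: Q = ω₀L/R = 2024·0.002/522 = 0.007756.
Step 4 — Bandwidth: Δω = ω₀/Q = 2.61e+05 rad/s; BW = Δω/(2π) = 4.154e+04 Hz.

(a) f₀ = 322.2 Hz  (b) Q = 0.007756  (c) BW = 4.154e+04 Hz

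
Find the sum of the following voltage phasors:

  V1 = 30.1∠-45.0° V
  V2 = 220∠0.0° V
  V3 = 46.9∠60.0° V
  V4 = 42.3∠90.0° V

Step 1 — Convert each phasor to rectangular form:
  V1 = 30.1·(cos(-45.0°) + j·sin(-45.0°)) = 21.28 - j21.28 V
  V2 = 220·(cos(0.0°) + j·sin(0.0°)) = 220 V
  V3 = 46.9·(cos(60.0°) + j·sin(60.0°)) = 23.45 + j40.62 V
  V4 = 42.3·(cos(90.0°) + j·sin(90.0°)) = 0 + j42.3 V
Step 2 — Sum components: V_total = 264.7 + j61.63 V.
Step 3 — Convert to polar: |V_total| = 271.8 V, ∠V_total = 13.1°.

V_total = 271.8∠13.1° V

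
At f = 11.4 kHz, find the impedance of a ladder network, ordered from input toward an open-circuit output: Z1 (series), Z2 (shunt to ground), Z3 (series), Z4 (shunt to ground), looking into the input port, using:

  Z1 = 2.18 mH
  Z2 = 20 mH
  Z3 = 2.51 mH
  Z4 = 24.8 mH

Step 1 — Angular frequency: ω = 2π·f = 2π·1.14e+04 = 7.163e+04 rad/s.
Step 2 — Component impedances:
  Z1: Z = jωL = j·7.163e+04·0.00218 = 0 + j156.1 Ω
  Z2: Z = jωL = j·7.163e+04·0.02 = 0 + j1433 Ω
  Z3: Z = jωL = j·7.163e+04·0.00251 = 0 + j179.8 Ω
  Z4: Z = jωL = j·7.163e+04·0.0248 = 0 + j1776 Ω
Step 3 — Ladder network (open output): work backward from the far end, alternating series and parallel combinations. Z_in = 0 + j983.1 Ω = 983.1∠90.0° Ω.

Z = 0 + j983.1 Ω = 983.1∠90.0° Ω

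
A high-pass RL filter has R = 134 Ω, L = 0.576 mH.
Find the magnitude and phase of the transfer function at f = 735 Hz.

Step 1 — Angular frequency: ω = 2π·735 = 4618 rad/s.
Step 2 — Transfer function: H(jω) = jωL/(R + jωL).
Step 3 — Numerator jωL = j·2.66; denominator R + jωL = 134 + j2.66.
Step 4 — H = 0.0003939 + j0.01984.
Step 5 — Magnitude: |H| = 0.01985 (-34.0 dB); phase: φ = 88.9°.

|H| = 0.01985 (-34.0 dB), φ = 88.9°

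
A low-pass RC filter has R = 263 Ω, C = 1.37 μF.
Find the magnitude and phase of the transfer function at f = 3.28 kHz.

Step 1 — Angular frequency: ω = 2π·3280 = 2.061e+04 rad/s.
Step 2 — Transfer function: H(jω) = 1/(1 + jωRC).
Step 3 — Denominator: 1 + jωRC = 1 + j·2.061e+04·263·1.37e-06 = 1 + j7.426.
Step 4 — H = 0.01781 - j0.1323.
Step 5 — Magnitude: |H| = 0.1335 (-17.5 dB); phase: φ = -82.3°.

|H| = 0.1335 (-17.5 dB), φ = -82.3°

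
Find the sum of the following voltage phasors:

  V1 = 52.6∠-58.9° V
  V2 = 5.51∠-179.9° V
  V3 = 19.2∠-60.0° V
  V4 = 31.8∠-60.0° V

Step 1 — Convert each phasor to rectangular form:
  V1 = 52.6·(cos(-58.9°) + j·sin(-58.9°)) = 27.17 - j45.04 V
  V2 = 5.51·(cos(-179.9°) + j·sin(-179.9°)) = -5.51 - j0.009617 V
  V3 = 19.2·(cos(-60.0°) + j·sin(-60.0°)) = 9.6 - j16.63 V
  V4 = 31.8·(cos(-60.0°) + j·sin(-60.0°)) = 15.9 - j27.54 V
Step 2 — Sum components: V_total = 47.16 - j89.22 V.
Step 3 — Convert to polar: |V_total| = 100.9 V, ∠V_total = -62.1°.

V_total = 100.9∠-62.1° V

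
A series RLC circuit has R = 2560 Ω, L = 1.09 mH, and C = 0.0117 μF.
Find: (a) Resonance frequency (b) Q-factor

Step 1 — Resonance condition Im(Z)=0 gives ω₀ = 1/√(LC).
Step 2 — ω₀ = 1/√(0.00109·1.17e-08) = 2.8e+05 rad/s.
Step 3 — f₀ = ω₀/(2π) = 4.457e+04 Hz.
Step 4 — Series Q: Q = ω₀L/R = 2.8e+05·0.00109/2560 = 0.1192.

(a) f₀ = 4.457e+04 Hz  (b) Q = 0.1192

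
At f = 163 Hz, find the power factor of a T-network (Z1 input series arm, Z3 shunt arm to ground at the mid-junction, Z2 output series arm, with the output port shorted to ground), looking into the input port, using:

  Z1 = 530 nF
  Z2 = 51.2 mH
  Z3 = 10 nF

Step 1 — Angular frequency: ω = 2π·f = 2π·163 = 1024 rad/s.
Step 2 — Component impedances:
  Z1: Z = 1/(jωC) = -j/(ω·C) = 0 - j1842 Ω
  Z2: Z = jωL = j·1024·0.0512 = 0 + j52.44 Ω
  Z3: Z = 1/(jωC) = -j/(ω·C) = 0 - j9.764e+04 Ω
Step 3 — With the output port shorted to ground, the output series arm Z2 runs from the junction to ground; the shunt arm Z3 also runs from the junction to ground. They appear in parallel: Z3 || Z2 = 0 + j52.47 Ω.
Step 4 — Series with input arm Z1: Z_in = Z1 + (Z3 || Z2) = 0 - j1790 Ω = 1790∠-90.0° Ω.
Step 5 — Power factor: PF = cos(φ) = Re(Z)/|Z| = 0/1790 = 0.
Step 6 — Type: Im(Z) = -1790 ⇒ leading (phase φ = -90.0°).

PF = 0 (leading, φ = -90.0°)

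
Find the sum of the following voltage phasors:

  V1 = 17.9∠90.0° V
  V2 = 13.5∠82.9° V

Step 1 — Convert each phasor to rectangular form:
  V1 = 17.9·(cos(90.0°) + j·sin(90.0°)) = 0 + j17.9 V
  V2 = 13.5·(cos(82.9°) + j·sin(82.9°)) = 1.669 + j13.4 V
Step 2 — Sum components: V_total = 1.669 + j31.3 V.
Step 3 — Convert to polar: |V_total| = 31.34 V, ∠V_total = 86.9°.

V_total = 31.34∠86.9° V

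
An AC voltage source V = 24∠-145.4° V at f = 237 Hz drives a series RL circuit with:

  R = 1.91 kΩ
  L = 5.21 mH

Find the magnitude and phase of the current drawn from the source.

Step 1 — Angular frequency: ω = 2π·f = 2π·237 = 1489 rad/s.
Step 2 — Component impedances:
  R: Z = R = 1910 Ω
  L: Z = jωL = j·1489·0.00521 = 0 + j7.758 Ω
Step 3 — Series combination: Z_total = R + L = 1910 + j7.758 Ω = 1910∠0.2° Ω.
Step 4 — Source phasor: V = 24∠-145.4° V = -19.76 - j13.63 V.
Step 5 — Ohm's law: I = V / Z_total = (-19.76 - j13.63) / (1910 + j7.758) = -0.01037 - j0.007093 A.
Step 6 — Convert to polar: |I| = 0.01257 A, ∠I = -145.6°.

I = 0.01257∠-145.6° A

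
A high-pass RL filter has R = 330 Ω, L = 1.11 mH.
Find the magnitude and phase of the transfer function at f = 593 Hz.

Step 1 — Angular frequency: ω = 2π·593 = 3726 rad/s.
Step 2 — Transfer function: H(jω) = jωL/(R + jωL).
Step 3 — Numerator jωL = j·4.136; denominator R + jωL = 330 + j4.136.
Step 4 — H = 0.000157 + j0.01253.
Step 5 — Magnitude: |H| = 0.01253 (-38.0 dB); phase: φ = 89.3°.

|H| = 0.01253 (-38.0 dB), φ = 89.3°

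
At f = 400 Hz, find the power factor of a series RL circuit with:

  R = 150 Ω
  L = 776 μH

Step 1 — Angular frequency: ω = 2π·f = 2π·400 = 2513 rad/s.
Step 2 — Component impedances:
  R: Z = R = 150 Ω
  L: Z = jωL = j·2513·0.000776 = 0 + j1.95 Ω
Step 3 — Series combination: Z_total = R + L = 150 + j1.95 Ω = 150∠0.7° Ω.
Step 4 — Power factor: PF = cos(φ) = Re(Z)/|Z| = 150/150.01 = 0.9999.
Step 5 — Type: Im(Z) = 1.95 ⇒ lagging (phase φ = 0.7°).

PF = 0.9999 (lagging, φ = 0.7°)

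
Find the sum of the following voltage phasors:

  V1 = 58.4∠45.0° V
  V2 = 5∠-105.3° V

Step 1 — Convert each phasor to rectangular form:
  V1 = 58.4·(cos(45.0°) + j·sin(45.0°)) = 41.3 + j41.3 V
  V2 = 5·(cos(-105.3°) + j·sin(-105.3°)) = -1.319 - j4.823 V
Step 2 — Sum components: V_total = 39.98 + j36.47 V.
Step 3 — Convert to polar: |V_total| = 54.11 V, ∠V_total = 42.4°.

V_total = 54.11∠42.4° V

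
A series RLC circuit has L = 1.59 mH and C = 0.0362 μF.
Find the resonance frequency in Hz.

Step 1 — Resonance condition Im(Z)=0 gives ω₀ = 1/√(LC).
Step 2 — ω₀ = 1/√(0.00159·3.62e-08) = 1.318e+05 rad/s.
Step 3 — f₀ = ω₀/(2π) = 2.098e+04 Hz.

f₀ = 2.098e+04 Hz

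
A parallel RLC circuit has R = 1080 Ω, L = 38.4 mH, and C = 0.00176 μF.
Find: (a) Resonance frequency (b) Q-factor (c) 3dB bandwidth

Step 1 — Resonance: ω₀ = 1/√(LC) = 1/√(0.0384·1.76e-09) = 1.216e+05 rad/s.
Step 2 — f₀ = ω₀/(2π) = 1.936e+04 Hz.
Step 3 — Parallel Q: Q = R/(ω₀L) = 1080/(1.216e+05·0.0384) = 0.2312.
Step 4 — Bandwidth: Δω = ω₀/Q = 5.261e+05 rad/s; BW = Δω/(2π) = 8.373e+04 Hz.

(a) f₀ = 1.936e+04 Hz  (b) Q = 0.2312  (c) BW = 8.373e+04 Hz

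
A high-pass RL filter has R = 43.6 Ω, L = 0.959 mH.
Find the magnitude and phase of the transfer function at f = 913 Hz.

Step 1 — Angular frequency: ω = 2π·913 = 5737 rad/s.
Step 2 — Transfer function: H(jω) = jωL/(R + jωL).
Step 3 — Numerator jωL = j·5.501; denominator R + jωL = 43.6 + j5.501.
Step 4 — H = 0.01567 + j0.1242.
Step 5 — Magnitude: |H| = 0.1252 (-18.0 dB); phase: φ = 82.8°.

|H| = 0.1252 (-18.0 dB), φ = 82.8°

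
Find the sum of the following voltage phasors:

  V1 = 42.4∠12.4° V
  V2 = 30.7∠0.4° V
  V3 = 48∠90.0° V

Step 1 — Convert each phasor to rectangular form:
  V1 = 42.4·(cos(12.4°) + j·sin(12.4°)) = 41.41 + j9.105 V
  V2 = 30.7·(cos(0.4°) + j·sin(0.4°)) = 30.7 + j0.2143 V
  V3 = 48·(cos(90.0°) + j·sin(90.0°)) = 0 + j48 V
Step 2 — Sum components: V_total = 72.11 + j57.32 V.
Step 3 — Convert to polar: |V_total| = 92.12 V, ∠V_total = 38.5°.

V_total = 92.12∠38.5° V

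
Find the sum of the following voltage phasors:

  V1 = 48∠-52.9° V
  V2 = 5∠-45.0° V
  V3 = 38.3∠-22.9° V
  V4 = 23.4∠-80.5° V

Step 1 — Convert each phasor to rectangular form:
  V1 = 48·(cos(-52.9°) + j·sin(-52.9°)) = 28.95 - j38.28 V
  V2 = 5·(cos(-45.0°) + j·sin(-45.0°)) = 3.536 - j3.536 V
  V3 = 38.3·(cos(-22.9°) + j·sin(-22.9°)) = 35.28 - j14.9 V
  V4 = 23.4·(cos(-80.5°) + j·sin(-80.5°)) = 3.862 - j23.08 V
Step 2 — Sum components: V_total = 71.63 - j79.8 V.
Step 3 — Convert to polar: |V_total| = 107.2 V, ∠V_total = -48.1°.

V_total = 107.2∠-48.1° V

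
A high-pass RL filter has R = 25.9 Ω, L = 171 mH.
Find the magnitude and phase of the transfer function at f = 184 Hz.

Step 1 — Angular frequency: ω = 2π·184 = 1156 rad/s.
Step 2 — Transfer function: H(jω) = jωL/(R + jωL).
Step 3 — Numerator jωL = j·197.7; denominator R + jωL = 25.9 + j197.7.
Step 4 — H = 0.9831 + j0.1288.
Step 5 — Magnitude: |H| = 0.9915 (-0.1 dB); phase: φ = 7.5°.

|H| = 0.9915 (-0.1 dB), φ = 7.5°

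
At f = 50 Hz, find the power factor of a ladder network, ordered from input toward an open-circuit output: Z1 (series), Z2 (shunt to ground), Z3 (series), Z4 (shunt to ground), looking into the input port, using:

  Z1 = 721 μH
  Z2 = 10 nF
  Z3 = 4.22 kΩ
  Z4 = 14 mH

Step 1 — Angular frequency: ω = 2π·f = 2π·50 = 314.2 rad/s.
Step 2 — Component impedances:
  Z1: Z = jωL = j·314.2·0.000721 = 0 + j0.2265 Ω
  Z2: Z = 1/(jωC) = -j/(ω·C) = 0 - j3.183e+05 Ω
  Z3: Z = R = 4220 Ω
  Z4: Z = jωL = j·314.2·0.014 = 0 + j4.398 Ω
Step 3 — Ladder network (open output): work backward from the far end, alternating series and parallel combinations. Z_in = 4219 - j51.31 Ω = 4220∠-0.7° Ω.
Step 4 — Power factor: PF = cos(φ) = Re(Z)/|Z| = 4219.4/4219.7 = 0.9999.
Step 5 — Type: Im(Z) = -51.31 ⇒ leading (phase φ = -0.7°).

PF = 0.9999 (leading, φ = -0.7°)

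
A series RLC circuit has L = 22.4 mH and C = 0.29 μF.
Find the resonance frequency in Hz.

Step 1 — Resonance condition Im(Z)=0 gives ω₀ = 1/√(LC).
Step 2 — ω₀ = 1/√(0.0224·2.9e-07) = 1.241e+04 rad/s.
Step 3 — f₀ = ω₀/(2π) = 1975 Hz.

f₀ = 1975 Hz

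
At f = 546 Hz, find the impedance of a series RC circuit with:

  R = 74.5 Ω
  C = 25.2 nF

Step 1 — Angular frequency: ω = 2π·f = 2π·546 = 3431 rad/s.
Step 2 — Component impedances:
  R: Z = R = 74.5 Ω
  C: Z = 1/(jωC) = -j/(ω·C) = 0 - j1.157e+04 Ω
Step 3 — Series combination: Z_total = R + C = 74.5 - j1.157e+04 Ω = 1.157e+04∠-89.6° Ω.

Z = 74.5 - j1.157e+04 Ω = 1.157e+04∠-89.6° Ω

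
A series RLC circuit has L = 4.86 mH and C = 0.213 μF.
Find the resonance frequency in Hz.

Step 1 — Resonance condition Im(Z)=0 gives ω₀ = 1/√(LC).
Step 2 — ω₀ = 1/√(0.00486·2.13e-07) = 3.108e+04 rad/s.
Step 3 — f₀ = ω₀/(2π) = 4947 Hz.

f₀ = 4947 Hz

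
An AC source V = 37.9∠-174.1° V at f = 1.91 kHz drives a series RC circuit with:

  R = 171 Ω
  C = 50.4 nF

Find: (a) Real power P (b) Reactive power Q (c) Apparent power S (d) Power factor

Step 1 — Angular frequency: ω = 2π·f = 2π·1910 = 1.2e+04 rad/s.
Step 2 — Component impedances:
  R: Z = R = 171 Ω
  C: Z = 1/(jωC) = -j/(ω·C) = 0 - j1653 Ω
Step 3 — Series combination: Z_total = R + C = 171 - j1653 Ω = 1662∠-84.1° Ω.
Step 4 — Source phasor: V = 37.9∠-174.1° V = -37.7 - j3.896 V.
Step 5 — Current: I = V / Z = -1.996e-06 - j0.0228 A = 0.0228∠-90.0° A.
Step 6 — Complex power: S = V·I* = 0.08891 - j0.8596 VA.
Step 7 — Real power: P = Re(S) = 0.08891 W.
Step 8 — Reactive power: Q = Im(S) = -0.8596 VAR.
Step 9 — Apparent power: |S| = 0.8642 VA.
Step 10 — Power factor: PF = P/|S| = 0.1029 (leading).

(a) P = 0.08891 W  (b) Q = -0.8596 VAR  (c) S = 0.8642 VA  (d) PF = 0.1029 (leading)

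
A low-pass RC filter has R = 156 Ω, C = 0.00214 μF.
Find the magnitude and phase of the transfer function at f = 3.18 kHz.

Step 1 — Angular frequency: ω = 2π·3180 = 1.998e+04 rad/s.
Step 2 — Transfer function: H(jω) = 1/(1 + jωRC).
Step 3 — Denominator: 1 + jωRC = 1 + j·1.998e+04·156·2.14e-09 = 1 + j0.00667.
Step 4 — H = 1 - j0.00667.
Step 5 — Magnitude: |H| = 1 (-0.0 dB); phase: φ = -0.4°.

|H| = 1 (-0.0 dB), φ = -0.4°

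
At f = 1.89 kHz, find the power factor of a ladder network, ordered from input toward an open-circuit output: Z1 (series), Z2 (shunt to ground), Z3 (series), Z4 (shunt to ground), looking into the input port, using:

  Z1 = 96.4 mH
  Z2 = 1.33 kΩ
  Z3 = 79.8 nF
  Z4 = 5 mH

Step 1 — Angular frequency: ω = 2π·f = 2π·1890 = 1.188e+04 rad/s.
Step 2 — Component impedances:
  Z1: Z = jωL = j·1.188e+04·0.0964 = 0 + j1145 Ω
  Z2: Z = R = 1330 Ω
  Z3: Z = 1/(jωC) = -j/(ω·C) = 0 - j1055 Ω
  Z4: Z = jωL = j·1.188e+04·0.005 = 0 + j59.38 Ω
Step 3 — Ladder network (open output): work backward from the far end, alternating series and parallel combinations. Z_in = 477.8 + j506.7 Ω = 696.4∠46.7° Ω.
Step 4 — Power factor: PF = cos(φ) = Re(Z)/|Z| = 477.8/696.4 = 0.6861.
Step 5 — Type: Im(Z) = 506.7 ⇒ lagging (phase φ = 46.7°).

PF = 0.6861 (lagging, φ = 46.7°)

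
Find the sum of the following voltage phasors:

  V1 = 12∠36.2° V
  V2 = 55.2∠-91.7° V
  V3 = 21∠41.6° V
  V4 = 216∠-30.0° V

Step 1 — Convert each phasor to rectangular form:
  V1 = 12·(cos(36.2°) + j·sin(36.2°)) = 9.684 + j7.087 V
  V2 = 55.2·(cos(-91.7°) + j·sin(-91.7°)) = -1.638 - j55.18 V
  V3 = 21·(cos(41.6°) + j·sin(41.6°)) = 15.7 + j13.94 V
  V4 = 216·(cos(-30.0°) + j·sin(-30.0°)) = 187.1 - j108 V
Step 2 — Sum components: V_total = 210.8 - j142.1 V.
Step 3 — Convert to polar: |V_total| = 254.3 V, ∠V_total = -34.0°.

V_total = 254.3∠-34.0° V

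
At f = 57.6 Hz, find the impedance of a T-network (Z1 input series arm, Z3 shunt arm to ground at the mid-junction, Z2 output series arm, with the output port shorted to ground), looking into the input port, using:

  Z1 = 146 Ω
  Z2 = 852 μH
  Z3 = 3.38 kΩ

Step 1 — Angular frequency: ω = 2π·f = 2π·57.6 = 361.9 rad/s.
Step 2 — Component impedances:
  Z1: Z = R = 146 Ω
  Z2: Z = jωL = j·361.9·0.000852 = 0 + j0.3083 Ω
  Z3: Z = R = 3380 Ω
Step 3 — With the output port shorted to ground, the output series arm Z2 runs from the junction to ground; the shunt arm Z3 also runs from the junction to ground. They appear in parallel: Z3 || Z2 = 2.813e-05 + j0.3083 Ω.
Step 4 — Series with input arm Z1: Z_in = Z1 + (Z3 || Z2) = 146 + j0.3083 Ω = 146∠0.1° Ω.

Z = 146 + j0.3083 Ω = 146∠0.1° Ω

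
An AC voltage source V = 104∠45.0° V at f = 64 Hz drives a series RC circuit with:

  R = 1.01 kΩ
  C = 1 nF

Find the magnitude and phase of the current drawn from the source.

Step 1 — Angular frequency: ω = 2π·f = 2π·64 = 402.1 rad/s.
Step 2 — Component impedances:
  R: Z = R = 1010 Ω
  C: Z = 1/(jωC) = -j/(ω·C) = 0 - j2.487e+06 Ω
Step 3 — Series combination: Z_total = R + C = 1010 - j2.487e+06 Ω = 2.487e+06∠-90.0° Ω.
Step 4 — Source phasor: V = 104∠45.0° V = 73.54 + j73.54 V.
Step 5 — Ohm's law: I = V / Z_total = (73.54 + j73.54) / (1010 - j2.487e+06) = -2.956e-05 + j2.958e-05 A.
Step 6 — Convert to polar: |I| = 4.182e-05 A, ∠I = 135.0°.

I = 4.182e-05∠135.0° A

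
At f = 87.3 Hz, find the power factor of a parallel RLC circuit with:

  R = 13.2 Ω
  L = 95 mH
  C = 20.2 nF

Step 1 — Angular frequency: ω = 2π·f = 2π·87.3 = 548.5 rad/s.
Step 2 — Component impedances:
  R: Z = R = 13.2 Ω
  L: Z = jωL = j·548.5·0.095 = 0 + j52.11 Ω
  C: Z = 1/(jωC) = -j/(ω·C) = 0 - j9.025e+04 Ω
Step 3 — Parallel combination: 1/Z_total = 1/R + 1/L + 1/C; Z_total = 12.4 + j3.141 Ω = 12.8∠14.2° Ω.
Step 4 — Power factor: PF = cos(φ) = Re(Z)/|Z| = 12.405/12.796 = 0.9694.
Step 5 — Type: Im(Z) = 3.141 ⇒ lagging (phase φ = 14.2°).

PF = 0.9694 (lagging, φ = 14.2°)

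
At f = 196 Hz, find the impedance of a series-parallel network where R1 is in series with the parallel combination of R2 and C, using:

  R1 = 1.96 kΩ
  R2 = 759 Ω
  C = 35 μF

Step 1 — Angular frequency: ω = 2π·f = 2π·196 = 1232 rad/s.
Step 2 — Component impedances:
  R1: Z = R = 1960 Ω
  R2: Z = R = 759 Ω
  C: Z = 1/(jωC) = -j/(ω·C) = 0 - j23.2 Ω
Step 3 — Parallel branch: R2 || C = 1/(1/R2 + 1/C) = 0.7085 - j23.18 Ω.
Step 4 — Series with R1: Z_total = R1 + (R2 || C) = 1961 - j23.18 Ω = 1961∠-0.7° Ω.

Z = 1961 - j23.18 Ω = 1961∠-0.7° Ω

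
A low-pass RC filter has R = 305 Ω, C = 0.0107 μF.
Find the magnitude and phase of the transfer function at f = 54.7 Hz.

Step 1 — Angular frequency: ω = 2π·54.7 = 343.7 rad/s.
Step 2 — Transfer function: H(jω) = 1/(1 + jωRC).
Step 3 — Denominator: 1 + jωRC = 1 + j·343.7·305·1.07e-08 = 1 + j0.001122.
Step 4 — H = 1 - j0.001122.
Step 5 — Magnitude: |H| = 1 (-0.0 dB); phase: φ = -0.1°.

|H| = 1 (-0.0 dB), φ = -0.1°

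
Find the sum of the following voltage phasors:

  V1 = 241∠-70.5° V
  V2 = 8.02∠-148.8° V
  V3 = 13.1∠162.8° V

Step 1 — Convert each phasor to rectangular form:
  V1 = 241·(cos(-70.5°) + j·sin(-70.5°)) = 80.45 - j227.2 V
  V2 = 8.02·(cos(-148.8°) + j·sin(-148.8°)) = -6.86 - j4.155 V
  V3 = 13.1·(cos(162.8°) + j·sin(162.8°)) = -12.51 + j3.874 V
Step 2 — Sum components: V_total = 61.07 - j227.5 V.
Step 3 — Convert to polar: |V_total| = 235.5 V, ∠V_total = -75.0°.

V_total = 235.5∠-75.0° V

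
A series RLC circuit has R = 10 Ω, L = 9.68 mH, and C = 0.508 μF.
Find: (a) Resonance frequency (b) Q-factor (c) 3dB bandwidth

Step 1 — Resonance condition Im(Z)=0 gives ω₀ = 1/√(LC).
Step 2 — ω₀ = 1/√(0.00968·5.08e-07) = 1.426e+04 rad/s.
Step 3 — f₀ = ω₀/(2π) = 2270 Hz.
Step 4 — Series Q: Q = ω₀L/R = 1.426e+04·0.00968/10 = 13.8.
Step 5 — 3dB bandwidth: Δω = ω₀/Q = 1033 rad/s; BW = Δω/(2π) = 164.4 Hz.

(a) f₀ = 2270 Hz  (b) Q = 13.8  (c) BW = 164.4 Hz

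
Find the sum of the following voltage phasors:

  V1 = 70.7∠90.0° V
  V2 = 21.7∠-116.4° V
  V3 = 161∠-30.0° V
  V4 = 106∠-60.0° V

Step 1 — Convert each phasor to rectangular form:
  V1 = 70.7·(cos(90.0°) + j·sin(90.0°)) = 0 + j70.7 V
  V2 = 21.7·(cos(-116.4°) + j·sin(-116.4°)) = -9.649 - j19.44 V
  V3 = 161·(cos(-30.0°) + j·sin(-30.0°)) = 139.4 - j80.5 V
  V4 = 106·(cos(-60.0°) + j·sin(-60.0°)) = 53 - j91.8 V
Step 2 — Sum components: V_total = 182.8 - j121 V.
Step 3 — Convert to polar: |V_total| = 219.2 V, ∠V_total = -33.5°.

V_total = 219.2∠-33.5° V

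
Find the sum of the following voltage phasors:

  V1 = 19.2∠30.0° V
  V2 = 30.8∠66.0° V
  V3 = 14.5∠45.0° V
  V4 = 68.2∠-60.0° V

Step 1 — Convert each phasor to rectangular form:
  V1 = 19.2·(cos(30.0°) + j·sin(30.0°)) = 16.63 + j9.6 V
  V2 = 30.8·(cos(66.0°) + j·sin(66.0°)) = 12.53 + j28.14 V
  V3 = 14.5·(cos(45.0°) + j·sin(45.0°)) = 10.25 + j10.25 V
  V4 = 68.2·(cos(-60.0°) + j·sin(-60.0°)) = 34.1 - j59.06 V
Step 2 — Sum components: V_total = 73.51 - j11.07 V.
Step 3 — Convert to polar: |V_total| = 74.34 V, ∠V_total = -8.6°.

V_total = 74.34∠-8.6° V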